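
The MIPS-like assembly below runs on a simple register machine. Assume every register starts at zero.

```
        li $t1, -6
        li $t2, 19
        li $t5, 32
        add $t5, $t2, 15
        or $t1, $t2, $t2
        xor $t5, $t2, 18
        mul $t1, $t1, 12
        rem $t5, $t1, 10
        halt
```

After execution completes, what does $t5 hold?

8

li $t1, -6 → $t1=-6
li $t2, 19 → $t2=19
li $t5, 32 → $t5=32
add $t5, $t2, 15 → $t5=19+15=34
or $t1, $t2, $t2 → $t1=19|19=19
xor $t5, $t2, 18 → $t5=19^18=1
mul $t1, $t1, 12 → $t1=19*12=228
rem $t5, $t1, 10 → $t5=228%10=8
halt.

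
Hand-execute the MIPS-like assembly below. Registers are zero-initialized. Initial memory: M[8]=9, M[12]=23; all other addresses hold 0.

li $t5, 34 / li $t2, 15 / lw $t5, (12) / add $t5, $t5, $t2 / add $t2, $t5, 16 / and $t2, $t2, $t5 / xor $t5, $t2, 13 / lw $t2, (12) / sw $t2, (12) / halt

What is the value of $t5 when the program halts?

43

$t5=34
$t2=15
$t5=M[12]=23
$t5=23+15=38
$t2=38+16=54
$t2=54&38=38
$t5=38^13=43
$t2=M[12]=23
sw $t2, (12) → M[12]=23
halt.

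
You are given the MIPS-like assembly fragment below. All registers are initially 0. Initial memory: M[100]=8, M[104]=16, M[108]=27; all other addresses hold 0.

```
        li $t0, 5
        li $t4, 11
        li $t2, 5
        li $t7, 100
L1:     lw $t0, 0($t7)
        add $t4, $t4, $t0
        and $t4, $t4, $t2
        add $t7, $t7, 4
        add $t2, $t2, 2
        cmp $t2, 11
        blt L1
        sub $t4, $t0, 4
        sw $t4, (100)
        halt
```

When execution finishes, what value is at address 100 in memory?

23

$t0=5
$t4=11
$t2=5
$t7=100
$t0=M[100]=8
$t4=11+8=19
$t4=19&5=1
$t7=100+4=104
$t2=5+2=7
cmp $t2, 11  (cmp 7,11)
blt L1: taken
$t0=M[104]=16
$t4=1+16=17
$t4=17&7=1
$t7=104+4=108
$t2=7+2=9
cmp $t2, 11  (cmp 9,11)
blt L1: taken
$t0=M[108]=27
$t4=1+27=28
$t4=28&9=8
$t7=108+4=112
$t2=9+2=11
cmp $t2, 11  (cmp 11,11)
blt L1: not taken
$t4=27-4=23
sw $t4, (100) → M[100]=23
halt.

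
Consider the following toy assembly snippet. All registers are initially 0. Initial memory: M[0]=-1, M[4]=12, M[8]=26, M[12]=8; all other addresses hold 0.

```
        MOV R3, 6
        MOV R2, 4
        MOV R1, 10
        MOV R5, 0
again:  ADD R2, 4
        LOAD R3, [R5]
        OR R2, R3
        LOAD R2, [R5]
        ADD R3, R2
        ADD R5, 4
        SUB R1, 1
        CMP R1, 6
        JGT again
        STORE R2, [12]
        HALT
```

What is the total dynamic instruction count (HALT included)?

42

MOV R3, 6 → R3=6
MOV R2, 4 → R2=4
MOV R1, 10 → R1=10
MOV R5, 0 → R5=0
ADD R2, 4 → R2=4+4=8
LOAD R3, [R5] → R3=M[0]=-1
OR R2, R3 → R2=8|(-1)=-1
LOAD R2, [R5] → R2=M[0]=-1
ADD R3, R2 → R3=(-1)+(-1)=-2
ADD R5, 4 → R5=0+4=4
SUB R1, 1 → R1=10-1=9
CMP R1, 6  (cmp 9,6)
JGT again: taken
ADD R2, 4 → R2=(-1)+4=3
LOAD R3, [R5] → R3=M[4]=12
OR R2, R3 → R2=3|12=15
LOAD R2, [R5] → R2=M[4]=12
ADD R3, R2 → R3=12+12=24
ADD R5, 4 → R5=4+4=8
SUB R1, 1 → R1=9-1=8
CMP R1, 6  (cmp 8,6)
JGT again: taken
ADD R2, 4 → R2=12+4=16
LOAD R3, [R5] → R3=M[8]=26
OR R2, R3 → R2=16|26=26
LOAD R2, [R5] → R2=M[8]=26
ADD R3, R2 → R3=26+26=52
ADD R5, 4 → R5=8+4=12
SUB R1, 1 → R1=8-1=7
CMP R1, 6  (cmp 7,6)
JGT again: taken
ADD R2, 4 → R2=26+4=30
LOAD R3, [R5] → R3=M[12]=8
OR R2, R3 → R2=30|8=30
LOAD R2, [R5] → R2=M[12]=8
ADD R3, R2 → R3=8+8=16
ADD R5, 4 → R5=12+4=16
SUB R1, 1 → R1=7-1=6
CMP R1, 6  (cmp 6,6)
JGT again: not taken
STORE R2, [12] → M[12]=8
halt.
Total executed instructions: 42.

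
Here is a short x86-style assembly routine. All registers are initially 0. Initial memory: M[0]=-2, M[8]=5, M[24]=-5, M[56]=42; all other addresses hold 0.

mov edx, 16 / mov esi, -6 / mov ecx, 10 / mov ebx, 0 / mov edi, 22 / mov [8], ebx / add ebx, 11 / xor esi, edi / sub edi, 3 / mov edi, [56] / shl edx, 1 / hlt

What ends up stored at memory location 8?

after mov edx, 16: edx=16
after mov esi, -6: esi=-6
after mov ecx, 10: ecx=10
after mov ebx, 0: ebx=0
after mov edi, 22: edi=22
mov [8], ebx → M[8]=0
after add ebx, 11: ebx=0+11=11
after xor esi, edi: esi=(-6)^22=-20
after sub edi, 3: edi=22-3=19
after mov edi, [56]: edi=M[56]=42
after shl edx, 1: edx=16<<1=32
halt.

0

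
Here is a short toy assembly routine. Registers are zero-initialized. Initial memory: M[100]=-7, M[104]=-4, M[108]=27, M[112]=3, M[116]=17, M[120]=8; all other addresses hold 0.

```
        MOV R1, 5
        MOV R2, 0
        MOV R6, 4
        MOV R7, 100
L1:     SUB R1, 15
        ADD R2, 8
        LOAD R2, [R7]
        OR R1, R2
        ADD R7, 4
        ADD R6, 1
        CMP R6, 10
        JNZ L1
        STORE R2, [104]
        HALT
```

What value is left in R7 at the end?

124

MOV R1, 5 → R1=5
MOV R2, 0 → R2=0
MOV R6, 4 → R6=4
MOV R7, 100 → R7=100
SUB R1, 15 → R1=5-15=-10
ADD R2, 8 → R2=0+8=8
LOAD R2, [R7] → R2=M[100]=-7
OR R1, R2 → R1=(-10)|(-7)=-1
ADD R7, 4 → R7=100+4=104
ADD R6, 1 → R6=4+1=5
CMP R6, 10  (cmp 5,10)
JNZ L1: taken
SUB R1, 15 → R1=(-1)-15=-16
ADD R2, 8 → R2=(-7)+8=1
LOAD R2, [R7] → R2=M[104]=-4
OR R1, R2 → R1=(-16)|(-4)=-4
ADD R7, 4 → R7=104+4=108
ADD R6, 1 → R6=5+1=6
CMP R6, 10  (cmp 6,10)
JNZ L1: taken
SUB R1, 15 → R1=(-4)-15=-19
ADD R2, 8 → R2=(-4)+8=4
LOAD R2, [R7] → R2=M[108]=27
OR R1, R2 → R1=(-19)|27=-1
ADD R7, 4 → R7=108+4=112
ADD R6, 1 → R6=6+1=7
CMP R6, 10  (cmp 7,10)
JNZ L1: taken
SUB R1, 15 → R1=(-1)-15=-16
ADD R2, 8 → R2=27+8=35
LOAD R2, [R7] → R2=M[112]=3
OR R1, R2 → R1=(-16)|3=-13
ADD R7, 4 → R7=112+4=116
ADD R6, 1 → R6=7+1=8
CMP R6, 10  (cmp 8,10)
JNZ L1: taken
SUB R1, 15 → R1=(-13)-15=-28
ADD R2, 8 → R2=3+8=11
LOAD R2, [R7] → R2=M[116]=17
OR R1, R2 → R1=(-28)|17=-11
ADD R7, 4 → R7=116+4=120
ADD R6, 1 → R6=8+1=9
CMP R6, 10  (cmp 9,10)
JNZ L1: taken
SUB R1, 15 → R1=(-11)-15=-26
ADD R2, 8 → R2=17+8=25
LOAD R2, [R7] → R2=M[120]=8
OR R1, R2 → R1=(-26)|8=-18
ADD R7, 4 → R7=120+4=124
ADD R6, 1 → R6=9+1=10
CMP R6, 10  (cmp 10,10)
JNZ L1: not taken
STORE R2, [104] → M[104]=8
halt.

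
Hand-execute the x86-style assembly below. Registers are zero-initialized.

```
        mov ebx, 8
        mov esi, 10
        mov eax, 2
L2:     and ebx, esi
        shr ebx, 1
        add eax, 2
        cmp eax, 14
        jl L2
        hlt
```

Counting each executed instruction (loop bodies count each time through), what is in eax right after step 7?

after mov ebx, 8: ebx=8
after mov esi, 10: esi=10
after mov eax, 2: eax=2
after and ebx, esi: ebx=8&10=8
after shr ebx, 1: ebx=8>>1=4
after add eax, 2: eax=2+2=4
cmp eax, 14  (cmp 4,14)
After step 7: eax = 4.

4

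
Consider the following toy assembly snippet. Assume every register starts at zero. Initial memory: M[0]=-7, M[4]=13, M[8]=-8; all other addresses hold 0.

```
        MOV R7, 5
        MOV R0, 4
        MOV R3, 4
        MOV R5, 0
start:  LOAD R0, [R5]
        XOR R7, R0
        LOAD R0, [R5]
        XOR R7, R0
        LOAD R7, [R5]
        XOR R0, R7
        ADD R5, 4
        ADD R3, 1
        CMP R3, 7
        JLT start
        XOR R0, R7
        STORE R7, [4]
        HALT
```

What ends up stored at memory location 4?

-8

after MOV R7, 5: R7=5
after MOV R0, 4: R0=4
after MOV R3, 4: R3=4
after MOV R5, 0: R5=0
after LOAD R0, [R5]: R0=M[0]=-7
after XOR R7, R0: R7=5^(-7)=-4
after LOAD R0, [R5]: R0=M[0]=-7
after XOR R7, R0: R7=(-4)^(-7)=5
after LOAD R7, [R5]: R7=M[0]=-7
after XOR R0, R7: R0=(-7)^(-7)=0
after ADD R5, 4: R5=0+4=4
after ADD R3, 1: R3=4+1=5
CMP R3, 7  (cmp 5,7)
JLT start: taken
after LOAD R0, [R5]: R0=M[4]=13
after XOR R7, R0: R7=(-7)^13=-12
after LOAD R0, [R5]: R0=M[4]=13
after XOR R7, R0: R7=(-12)^13=-7
after LOAD R7, [R5]: R7=M[4]=13
after XOR R0, R7: R0=13^13=0
after ADD R5, 4: R5=4+4=8
after ADD R3, 1: R3=5+1=6
CMP R3, 7  (cmp 6,7)
JLT start: taken
after LOAD R0, [R5]: R0=M[8]=-8
after XOR R7, R0: R7=13^(-8)=-11
after LOAD R0, [R5]: R0=M[8]=-8
after XOR R7, R0: R7=(-11)^(-8)=13
after LOAD R7, [R5]: R7=M[8]=-8
after XOR R0, R7: R0=(-8)^(-8)=0
after ADD R5, 4: R5=8+4=12
after ADD R3, 1: R3=6+1=7
CMP R3, 7  (cmp 7,7)
JLT start: not taken
after XOR R0, R7: R0=0^(-8)=-8
STORE R7, [4] → M[4]=-8
halt.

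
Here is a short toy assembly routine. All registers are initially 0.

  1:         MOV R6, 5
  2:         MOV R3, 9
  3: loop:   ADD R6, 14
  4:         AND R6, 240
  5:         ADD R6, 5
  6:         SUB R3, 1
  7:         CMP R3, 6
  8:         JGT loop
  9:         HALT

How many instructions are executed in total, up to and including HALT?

21

after MOV R6, 5: R6=5
after MOV R3, 9: R3=9
after ADD R6, 14: R6=5+14=19
after AND R6, 240: R6=19&240=16
after ADD R6, 5: R6=16+5=21
after SUB R3, 1: R3=9-1=8
CMP R3, 6  (cmp 8,6)
JGT loop: taken
after ADD R6, 14: R6=21+14=35
after AND R6, 240: R6=35&240=32
after ADD R6, 5: R6=32+5=37
after SUB R3, 1: R3=8-1=7
CMP R3, 6  (cmp 7,6)
JGT loop: taken
after ADD R6, 14: R6=37+14=51
after AND R6, 240: R6=51&240=48
after ADD R6, 5: R6=48+5=53
after SUB R3, 1: R3=7-1=6
CMP R3, 6  (cmp 6,6)
JGT loop: not taken
halt.
Total executed instructions: 21.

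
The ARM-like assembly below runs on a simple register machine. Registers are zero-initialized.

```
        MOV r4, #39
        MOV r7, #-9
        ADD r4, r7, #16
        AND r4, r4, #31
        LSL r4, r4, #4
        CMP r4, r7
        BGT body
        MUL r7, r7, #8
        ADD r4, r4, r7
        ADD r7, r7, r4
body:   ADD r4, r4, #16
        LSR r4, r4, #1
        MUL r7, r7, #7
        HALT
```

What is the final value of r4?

64

r4=39
r7=-9
r4=(-9)+16=7
r4=7&31=7
r4=7<<4=112
CMP r4, r7  (cmp 112,-9)
BGT body: taken
r4=112+16=128
r4=128>>1=64
r7=(-9)*7=-63
halt.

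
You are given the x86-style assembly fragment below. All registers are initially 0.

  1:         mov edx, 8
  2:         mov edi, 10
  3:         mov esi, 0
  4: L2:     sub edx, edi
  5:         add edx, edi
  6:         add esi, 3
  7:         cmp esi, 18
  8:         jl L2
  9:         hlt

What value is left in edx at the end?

edx=8
edi=10
esi=0
edx=8-10=-2
edx=(-2)+10=8
esi=0+3=3
cmp esi, 18  (cmp 3,18)
jl L2: taken
edx=8-10=-2
edx=(-2)+10=8
esi=3+3=6
cmp esi, 18  (cmp 6,18)
jl L2: taken
edx=8-10=-2
edx=(-2)+10=8
esi=6+3=9
cmp esi, 18  (cmp 9,18)
jl L2: taken
edx=8-10=-2
edx=(-2)+10=8
esi=9+3=12
cmp esi, 18  (cmp 12,18)
jl L2: taken
edx=8-10=-2
edx=(-2)+10=8
esi=12+3=15
cmp esi, 18  (cmp 15,18)
jl L2: taken
edx=8-10=-2
edx=(-2)+10=8
esi=15+3=18
cmp esi, 18  (cmp 18,18)
jl L2: not taken
halt.

8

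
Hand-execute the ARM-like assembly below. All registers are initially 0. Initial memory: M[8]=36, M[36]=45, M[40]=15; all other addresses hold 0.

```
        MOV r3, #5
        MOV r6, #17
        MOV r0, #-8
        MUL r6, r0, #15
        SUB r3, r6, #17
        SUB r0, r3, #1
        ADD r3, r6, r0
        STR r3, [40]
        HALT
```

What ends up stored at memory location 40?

MOV r3, #5 → r3=5
MOV r6, #17 → r6=17
MOV r0, #-8 → r0=-8
MUL r6, r0, #15 → r6=(-8)*15=-120
SUB r3, r6, #17 → r3=(-120)-17=-137
SUB r0, r3, #1 → r0=(-137)-1=-138
ADD r3, r6, r0 → r3=(-120)+(-138)=-258
STR r3, [40] → M[40]=-258
halt.

-258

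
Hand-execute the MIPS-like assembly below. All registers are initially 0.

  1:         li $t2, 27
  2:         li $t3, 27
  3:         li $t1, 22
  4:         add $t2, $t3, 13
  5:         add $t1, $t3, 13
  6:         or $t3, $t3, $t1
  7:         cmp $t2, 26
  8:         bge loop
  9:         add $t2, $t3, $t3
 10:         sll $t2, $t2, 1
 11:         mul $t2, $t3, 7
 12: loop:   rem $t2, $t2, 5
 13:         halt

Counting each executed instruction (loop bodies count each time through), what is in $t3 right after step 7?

$t2=27
$t3=27
$t1=22
$t2=27+13=40
$t1=27+13=40
$t3=27|40=59
cmp $t2, 26  (cmp 40,26)
After step 7: $t3 = 59.

59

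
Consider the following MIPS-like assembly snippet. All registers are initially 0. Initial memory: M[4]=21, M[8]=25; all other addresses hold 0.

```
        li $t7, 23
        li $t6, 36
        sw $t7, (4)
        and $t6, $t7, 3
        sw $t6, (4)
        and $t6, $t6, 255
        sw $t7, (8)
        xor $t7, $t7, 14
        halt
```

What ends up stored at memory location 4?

after li $t7, 23: $t7=23
after li $t6, 36: $t6=36
sw $t7, (4) → M[4]=23
after and $t6, $t7, 3: $t6=23&3=3
sw $t6, (4) → M[4]=3
after and $t6, $t6, 255: $t6=3&255=3
sw $t7, (8) → M[8]=23
after xor $t7, $t7, 14: $t7=23^14=25
halt.

3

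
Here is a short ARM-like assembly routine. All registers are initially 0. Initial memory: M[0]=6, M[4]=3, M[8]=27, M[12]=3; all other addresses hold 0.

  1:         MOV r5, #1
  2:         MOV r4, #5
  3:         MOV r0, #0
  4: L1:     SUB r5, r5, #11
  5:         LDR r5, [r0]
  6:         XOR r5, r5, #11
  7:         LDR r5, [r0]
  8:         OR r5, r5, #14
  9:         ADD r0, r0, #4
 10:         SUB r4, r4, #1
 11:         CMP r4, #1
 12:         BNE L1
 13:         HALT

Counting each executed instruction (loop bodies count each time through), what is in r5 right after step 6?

r5=1
r4=5
r0=0
r5=1-11=-10
r5=M[0]=6
r5=6^11=13
After step 6: r5 = 13.

13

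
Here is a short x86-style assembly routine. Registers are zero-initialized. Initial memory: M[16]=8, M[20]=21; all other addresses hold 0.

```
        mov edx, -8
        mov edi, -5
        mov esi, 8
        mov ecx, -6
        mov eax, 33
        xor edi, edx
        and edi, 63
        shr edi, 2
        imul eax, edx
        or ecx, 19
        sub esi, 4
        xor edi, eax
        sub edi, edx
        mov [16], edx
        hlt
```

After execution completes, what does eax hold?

-264

after mov edx, -8: edx=-8
after mov edi, -5: edi=-5
after mov esi, 8: esi=8
after mov ecx, -6: ecx=-6
after mov eax, 33: eax=33
after xor edi, edx: edi=(-5)^(-8)=3
after and edi, 63: edi=3&63=3
after shr edi, 2: edi=3>>2=0
after imul eax, edx: eax=33*(-8)=-264
after or ecx, 19: ecx=(-6)|19=-5
after sub esi, 4: esi=8-4=4
after xor edi, eax: edi=0^(-264)=-264
after sub edi, edx: edi=(-264)-(-8)=-256
mov [16], edx → M[16]=-8
halt.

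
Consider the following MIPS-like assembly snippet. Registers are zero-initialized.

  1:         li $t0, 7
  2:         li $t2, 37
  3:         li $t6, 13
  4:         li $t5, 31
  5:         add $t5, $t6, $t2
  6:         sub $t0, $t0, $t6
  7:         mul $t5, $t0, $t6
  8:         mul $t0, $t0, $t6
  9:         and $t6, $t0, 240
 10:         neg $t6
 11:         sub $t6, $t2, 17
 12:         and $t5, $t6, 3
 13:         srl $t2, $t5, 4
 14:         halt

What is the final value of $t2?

$t0=7
$t2=37
$t6=13
$t5=31
$t5=13+37=50
$t0=7-13=-6
$t5=(-6)*13=-78
$t0=(-6)*13=-78
$t6=(-78)&240=176
$t6=-(176)=-176
$t6=37-17=20
$t5=20&3=0
$t2=0>>4=0
halt.

0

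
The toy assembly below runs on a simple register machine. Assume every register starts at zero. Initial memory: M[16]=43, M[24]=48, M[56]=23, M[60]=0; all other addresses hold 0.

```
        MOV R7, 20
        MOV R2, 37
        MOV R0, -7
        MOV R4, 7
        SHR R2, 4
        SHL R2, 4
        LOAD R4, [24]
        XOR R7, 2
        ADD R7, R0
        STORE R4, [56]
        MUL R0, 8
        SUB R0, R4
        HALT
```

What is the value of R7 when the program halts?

15

MOV R7, 20 → R7=20
MOV R2, 37 → R2=37
MOV R0, -7 → R0=-7
MOV R4, 7 → R4=7
SHR R2, 4 → R2=37>>4=2
SHL R2, 4 → R2=2<<4=32
LOAD R4, [24] → R4=M[24]=48
XOR R7, 2 → R7=20^2=22
ADD R7, R0 → R7=22+(-7)=15
STORE R4, [56] → M[56]=48
MUL R0, 8 → R0=(-7)*8=-56
SUB R0, R4 → R0=(-56)-48=-104
halt.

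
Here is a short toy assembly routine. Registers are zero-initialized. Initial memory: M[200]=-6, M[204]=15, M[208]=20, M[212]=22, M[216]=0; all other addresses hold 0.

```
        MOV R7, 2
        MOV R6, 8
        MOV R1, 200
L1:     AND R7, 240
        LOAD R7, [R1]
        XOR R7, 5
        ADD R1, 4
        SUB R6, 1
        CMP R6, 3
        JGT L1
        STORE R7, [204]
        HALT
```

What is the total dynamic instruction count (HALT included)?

MOV R7, 2 → R7=2
MOV R6, 8 → R6=8
MOV R1, 200 → R1=200
AND R7, 240 → R7=2&240=0
LOAD R7, [R1] → R7=M[200]=-6
XOR R7, 5 → R7=(-6)^5=-1
ADD R1, 4 → R1=200+4=204
SUB R6, 1 → R6=8-1=7
CMP R6, 3  (cmp 7,3)
JGT L1: taken
AND R7, 240 → R7=(-1)&240=240
LOAD R7, [R1] → R7=M[204]=15
XOR R7, 5 → R7=15^5=10
ADD R1, 4 → R1=204+4=208
SUB R6, 1 → R6=7-1=6
CMP R6, 3  (cmp 6,3)
JGT L1: taken
AND R7, 240 → R7=10&240=0
LOAD R7, [R1] → R7=M[208]=20
XOR R7, 5 → R7=20^5=17
ADD R1, 4 → R1=208+4=212
SUB R6, 1 → R6=6-1=5
CMP R6, 3  (cmp 5,3)
JGT L1: taken
AND R7, 240 → R7=17&240=16
LOAD R7, [R1] → R7=M[212]=22
XOR R7, 5 → R7=22^5=19
ADD R1, 4 → R1=212+4=216
SUB R6, 1 → R6=5-1=4
CMP R6, 3  (cmp 4,3)
JGT L1: taken
AND R7, 240 → R7=19&240=16
LOAD R7, [R1] → R7=M[216]=0
XOR R7, 5 → R7=0^5=5
ADD R1, 4 → R1=216+4=220
SUB R6, 1 → R6=4-1=3
CMP R6, 3  (cmp 3,3)
JGT L1: not taken
STORE R7, [204] → M[204]=5
halt.
Total executed instructions: 40.

40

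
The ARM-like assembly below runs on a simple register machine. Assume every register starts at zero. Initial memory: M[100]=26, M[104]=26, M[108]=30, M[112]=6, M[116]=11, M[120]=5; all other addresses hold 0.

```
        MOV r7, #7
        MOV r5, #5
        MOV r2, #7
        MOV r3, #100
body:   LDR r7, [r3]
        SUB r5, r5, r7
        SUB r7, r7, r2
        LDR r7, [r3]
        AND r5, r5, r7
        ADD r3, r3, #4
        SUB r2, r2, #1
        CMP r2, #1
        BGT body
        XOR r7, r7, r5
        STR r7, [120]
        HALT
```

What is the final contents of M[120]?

r7=7
r5=5
r2=7
r3=100
r7=M[100]=26
r5=5-26=-21
r7=26-7=19
r7=M[100]=26
r5=(-21)&26=10
r3=100+4=104
r2=7-1=6
CMP r2, #1  (cmp 6,1)
BGT body: taken
r7=M[104]=26
r5=10-26=-16
r7=26-6=20
r7=M[104]=26
r5=(-16)&26=16
r3=104+4=108
r2=6-1=5
CMP r2, #1  (cmp 5,1)
BGT body: taken
r7=M[108]=30
r5=16-30=-14
r7=30-5=25
r7=M[108]=30
r5=(-14)&30=18
r3=108+4=112
r2=5-1=4
CMP r2, #1  (cmp 4,1)
BGT body: taken
r7=M[112]=6
r5=18-6=12
r7=6-4=2
r7=M[112]=6
r5=12&6=4
r3=112+4=116
r2=4-1=3
CMP r2, #1  (cmp 3,1)
BGT body: taken
r7=M[116]=11
r5=4-11=-7
r7=11-3=8
r7=M[116]=11
r5=(-7)&11=9
r3=116+4=120
r2=3-1=2
CMP r2, #1  (cmp 2,1)
BGT body: taken
r7=M[120]=5
r5=9-5=4
r7=5-2=3
r7=M[120]=5
r5=4&5=4
r3=120+4=124
r2=2-1=1
CMP r2, #1  (cmp 1,1)
BGT body: not taken
r7=5^4=1
STR r7, [120] → M[120]=1
halt.

1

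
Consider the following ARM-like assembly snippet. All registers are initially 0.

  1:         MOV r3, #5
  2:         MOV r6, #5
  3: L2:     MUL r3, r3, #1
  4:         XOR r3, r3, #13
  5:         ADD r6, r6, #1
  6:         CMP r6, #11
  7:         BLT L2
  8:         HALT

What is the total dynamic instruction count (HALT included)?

MOV r3, #5 → r3=5
MOV r6, #5 → r6=5
MUL r3, r3, #1 → r3=5*1=5
XOR r3, r3, #13 → r3=5^13=8
ADD r6, r6, #1 → r6=5+1=6
CMP r6, #11  (cmp 6,11)
BLT L2: taken
MUL r3, r3, #1 → r3=8*1=8
XOR r3, r3, #13 → r3=8^13=5
ADD r6, r6, #1 → r6=6+1=7
CMP r6, #11  (cmp 7,11)
BLT L2: taken
MUL r3, r3, #1 → r3=5*1=5
XOR r3, r3, #13 → r3=5^13=8
ADD r6, r6, #1 → r6=7+1=8
CMP r6, #11  (cmp 8,11)
BLT L2: taken
MUL r3, r3, #1 → r3=8*1=8
XOR r3, r3, #13 → r3=8^13=5
ADD r6, r6, #1 → r6=8+1=9
CMP r6, #11  (cmp 9,11)
BLT L2: taken
MUL r3, r3, #1 → r3=5*1=5
XOR r3, r3, #13 → r3=5^13=8
ADD r6, r6, #1 → r6=9+1=10
CMP r6, #11  (cmp 10,11)
BLT L2: taken
MUL r3, r3, #1 → r3=8*1=8
XOR r3, r3, #13 → r3=8^13=5
ADD r6, r6, #1 → r6=10+1=11
CMP r6, #11  (cmp 11,11)
BLT L2: not taken
halt.
Total executed instructions: 33.

33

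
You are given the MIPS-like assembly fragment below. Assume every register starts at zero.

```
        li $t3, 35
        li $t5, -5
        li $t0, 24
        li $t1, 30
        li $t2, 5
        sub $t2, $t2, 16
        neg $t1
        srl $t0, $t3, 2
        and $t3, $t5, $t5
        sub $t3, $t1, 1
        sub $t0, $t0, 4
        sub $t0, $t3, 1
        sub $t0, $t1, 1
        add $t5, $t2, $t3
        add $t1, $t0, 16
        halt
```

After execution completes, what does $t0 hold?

-31

after li $t3, 35: $t3=35
after li $t5, -5: $t5=-5
after li $t0, 24: $t0=24
after li $t1, 30: $t1=30
after li $t2, 5: $t2=5
after sub $t2, $t2, 16: $t2=5-16=-11
after neg $t1: $t1=-(30)=-30
after srl $t0, $t3, 2: $t0=35>>2=8
after and $t3, $t5, $t5: $t3=(-5)&(-5)=-5
after sub $t3, $t1, 1: $t3=(-30)-1=-31
after sub $t0, $t0, 4: $t0=8-4=4
after sub $t0, $t3, 1: $t0=(-31)-1=-32
after sub $t0, $t1, 1: $t0=(-30)-1=-31
after add $t5, $t2, $t3: $t5=(-11)+(-31)=-42
after add $t1, $t0, 16: $t1=(-31)+16=-15
halt.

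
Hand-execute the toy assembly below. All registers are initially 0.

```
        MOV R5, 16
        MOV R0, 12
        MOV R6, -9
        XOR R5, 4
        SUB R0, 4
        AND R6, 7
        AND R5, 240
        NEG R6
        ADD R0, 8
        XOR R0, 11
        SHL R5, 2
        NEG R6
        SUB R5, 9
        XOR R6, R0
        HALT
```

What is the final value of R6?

28

R5=16
R0=12
R6=-9
R5=16^4=20
R0=12-4=8
R6=(-9)&7=7
R5=20&240=16
R6=-(7)=-7
R0=8+8=16
R0=16^11=27
R5=16<<2=64
R6=-(-7)=7
R5=64-9=55
R6=7^27=28
halt.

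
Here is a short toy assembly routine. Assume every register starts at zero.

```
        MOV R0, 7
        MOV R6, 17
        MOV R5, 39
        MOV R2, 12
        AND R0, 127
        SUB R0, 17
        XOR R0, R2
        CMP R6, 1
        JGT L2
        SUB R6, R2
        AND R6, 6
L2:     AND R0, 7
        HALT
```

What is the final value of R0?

2

after MOV R0, 7: R0=7
after MOV R6, 17: R6=17
after MOV R5, 39: R5=39
after MOV R2, 12: R2=12
after AND R0, 127: R0=7&127=7
after SUB R0, 17: R0=7-17=-10
after XOR R0, R2: R0=(-10)^12=-6
CMP R6, 1  (cmp 17,1)
JGT L2: taken
after AND R0, 7: R0=(-6)&7=2
halt.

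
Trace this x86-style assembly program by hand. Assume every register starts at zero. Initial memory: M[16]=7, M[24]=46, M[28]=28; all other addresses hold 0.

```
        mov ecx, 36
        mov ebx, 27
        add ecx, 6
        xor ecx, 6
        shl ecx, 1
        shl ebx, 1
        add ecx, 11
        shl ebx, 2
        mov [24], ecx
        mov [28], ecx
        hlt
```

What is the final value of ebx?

ecx=36
ebx=27
ecx=36+6=42
ecx=42^6=44
ecx=44<<1=88
ebx=27<<1=54
ecx=88+11=99
ebx=54<<2=216
mov [24], ecx → M[24]=99
mov [28], ecx → M[28]=99
halt.

216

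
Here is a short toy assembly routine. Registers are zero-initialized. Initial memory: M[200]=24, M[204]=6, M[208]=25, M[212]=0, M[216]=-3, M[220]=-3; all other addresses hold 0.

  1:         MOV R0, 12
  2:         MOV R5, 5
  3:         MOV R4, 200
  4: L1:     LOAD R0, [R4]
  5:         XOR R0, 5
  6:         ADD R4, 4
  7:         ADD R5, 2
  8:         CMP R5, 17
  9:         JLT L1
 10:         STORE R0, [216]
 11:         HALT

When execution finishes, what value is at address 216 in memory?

R0=12
R5=5
R4=200
R0=M[200]=24
R0=24^5=29
R4=200+4=204
R5=5+2=7
CMP R5, 17  (cmp 7,17)
JLT L1: taken
R0=M[204]=6
R0=6^5=3
R4=204+4=208
R5=7+2=9
CMP R5, 17  (cmp 9,17)
JLT L1: taken
R0=M[208]=25
R0=25^5=28
R4=208+4=212
R5=9+2=11
CMP R5, 17  (cmp 11,17)
JLT L1: taken
R0=M[212]=0
R0=0^5=5
R4=212+4=216
R5=11+2=13
CMP R5, 17  (cmp 13,17)
JLT L1: taken
R0=M[216]=-3
R0=(-3)^5=-8
R4=216+4=220
R5=13+2=15
CMP R5, 17  (cmp 15,17)
JLT L1: taken
R0=M[220]=-3
R0=(-3)^5=-8
R4=220+4=224
R5=15+2=17
CMP R5, 17  (cmp 17,17)
JLT L1: not taken
STORE R0, [216] → M[216]=-8
halt.

-8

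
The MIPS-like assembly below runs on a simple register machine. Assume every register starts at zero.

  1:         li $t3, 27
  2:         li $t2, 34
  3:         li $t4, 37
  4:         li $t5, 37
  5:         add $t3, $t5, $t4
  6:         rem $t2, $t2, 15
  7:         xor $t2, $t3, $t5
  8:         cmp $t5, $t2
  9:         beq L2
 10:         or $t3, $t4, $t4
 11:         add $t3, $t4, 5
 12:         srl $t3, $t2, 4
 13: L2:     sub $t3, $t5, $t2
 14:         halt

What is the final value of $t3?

li $t3, 27 → $t3=27
li $t2, 34 → $t2=34
li $t4, 37 → $t4=37
li $t5, 37 → $t5=37
add $t3, $t5, $t4 → $t3=37+37=74
rem $t2, $t2, 15 → $t2=34%15=4
xor $t2, $t3, $t5 → $t2=74^37=111
cmp $t5, $t2  (cmp 37,111)
beq L2: not taken
or $t3, $t4, $t4 → $t3=37|37=37
add $t3, $t4, 5 → $t3=37+5=42
srl $t3, $t2, 4 → $t3=111>>4=6
sub $t3, $t5, $t2 → $t3=37-111=-74
halt.

-74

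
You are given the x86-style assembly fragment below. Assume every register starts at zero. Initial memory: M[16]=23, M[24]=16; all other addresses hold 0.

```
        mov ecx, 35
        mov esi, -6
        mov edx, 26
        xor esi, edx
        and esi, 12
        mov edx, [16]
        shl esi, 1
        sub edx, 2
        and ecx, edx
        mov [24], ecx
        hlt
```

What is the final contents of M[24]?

mov ecx, 35 → ecx=35
mov esi, -6 → esi=-6
mov edx, 26 → edx=26
xor esi, edx → esi=(-6)^26=-32
and esi, 12 → esi=(-32)&12=0
mov edx, [16] → edx=M[16]=23
shl esi, 1 → esi=0<<1=0
sub edx, 2 → edx=23-2=21
and ecx, edx → ecx=35&21=1
mov [24], ecx → M[24]=1
halt.

1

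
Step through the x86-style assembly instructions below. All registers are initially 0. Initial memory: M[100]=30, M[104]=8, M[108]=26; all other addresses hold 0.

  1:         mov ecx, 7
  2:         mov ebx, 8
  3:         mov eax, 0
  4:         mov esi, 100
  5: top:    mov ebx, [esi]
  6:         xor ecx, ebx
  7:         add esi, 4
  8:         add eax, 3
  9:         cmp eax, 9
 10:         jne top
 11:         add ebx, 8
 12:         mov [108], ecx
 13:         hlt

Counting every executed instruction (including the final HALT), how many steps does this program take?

mov ecx, 7 → ecx=7
mov ebx, 8 → ebx=8
mov eax, 0 → eax=0
mov esi, 100 → esi=100
mov ebx, [esi] → ebx=M[100]=30
xor ecx, ebx → ecx=7^30=25
add esi, 4 → esi=100+4=104
add eax, 3 → eax=0+3=3
cmp eax, 9  (cmp 3,9)
jne top: taken
mov ebx, [esi] → ebx=M[104]=8
xor ecx, ebx → ecx=25^8=17
add esi, 4 → esi=104+4=108
add eax, 3 → eax=3+3=6
cmp eax, 9  (cmp 6,9)
jne top: taken
mov ebx, [esi] → ebx=M[108]=26
xor ecx, ebx → ecx=17^26=11
add esi, 4 → esi=108+4=112
add eax, 3 → eax=6+3=9
cmp eax, 9  (cmp 9,9)
jne top: not taken
add ebx, 8 → ebx=26+8=34
mov [108], ecx → M[108]=11
halt.
Total executed instructions: 25.

25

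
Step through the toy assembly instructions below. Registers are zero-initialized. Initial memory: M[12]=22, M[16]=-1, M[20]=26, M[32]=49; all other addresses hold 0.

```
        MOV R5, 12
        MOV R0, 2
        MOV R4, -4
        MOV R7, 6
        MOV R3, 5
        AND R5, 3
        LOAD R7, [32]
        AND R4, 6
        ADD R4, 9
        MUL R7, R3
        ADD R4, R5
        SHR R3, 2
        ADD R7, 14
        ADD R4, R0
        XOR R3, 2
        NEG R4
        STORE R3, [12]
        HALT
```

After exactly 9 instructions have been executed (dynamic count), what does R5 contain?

R5=12
R0=2
R4=-4
R7=6
R3=5
R5=12&3=0
R7=M[32]=49
R4=(-4)&6=4
R4=4+9=13
After step 9: R5 = 0.

0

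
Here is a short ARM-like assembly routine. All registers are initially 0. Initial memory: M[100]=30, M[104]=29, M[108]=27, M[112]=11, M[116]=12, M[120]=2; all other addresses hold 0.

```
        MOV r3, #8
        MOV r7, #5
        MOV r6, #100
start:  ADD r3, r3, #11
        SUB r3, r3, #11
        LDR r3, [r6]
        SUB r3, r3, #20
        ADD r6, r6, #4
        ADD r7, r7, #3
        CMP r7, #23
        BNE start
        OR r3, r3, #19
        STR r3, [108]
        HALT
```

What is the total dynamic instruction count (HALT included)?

after MOV r3, #8: r3=8
after MOV r7, #5: r7=5
after MOV r6, #100: r6=100
after ADD r3, r3, #11: r3=8+11=19
after SUB r3, r3, #11: r3=19-11=8
after LDR r3, [r6]: r3=M[100]=30
after SUB r3, r3, #20: r3=30-20=10
after ADD r6, r6, #4: r6=100+4=104
after ADD r7, r7, #3: r7=5+3=8
CMP r7, #23  (cmp 8,23)
BNE start: taken
after ADD r3, r3, #11: r3=10+11=21
after SUB r3, r3, #11: r3=21-11=10
after LDR r3, [r6]: r3=M[104]=29
after SUB r3, r3, #20: r3=29-20=9
after ADD r6, r6, #4: r6=104+4=108
after ADD r7, r7, #3: r7=8+3=11
CMP r7, #23  (cmp 11,23)
BNE start: taken
after ADD r3, r3, #11: r3=9+11=20
after SUB r3, r3, #11: r3=20-11=9
after LDR r3, [r6]: r3=M[108]=27
after SUB r3, r3, #20: r3=27-20=7
after ADD r6, r6, #4: r6=108+4=112
after ADD r7, r7, #3: r7=11+3=14
CMP r7, #23  (cmp 14,23)
BNE start: taken
after ADD r3, r3, #11: r3=7+11=18
after SUB r3, r3, #11: r3=18-11=7
after LDR r3, [r6]: r3=M[112]=11
after SUB r3, r3, #20: r3=11-20=-9
after ADD r6, r6, #4: r6=112+4=116
after ADD r7, r7, #3: r7=14+3=17
CMP r7, #23  (cmp 17,23)
BNE start: taken
after ADD r3, r3, #11: r3=(-9)+11=2
after SUB r3, r3, #11: r3=2-11=-9
after LDR r3, [r6]: r3=M[116]=12
after SUB r3, r3, #20: r3=12-20=-8
after ADD r6, r6, #4: r6=116+4=120
after ADD r7, r7, #3: r7=17+3=20
CMP r7, #23  (cmp 20,23)
BNE start: taken
after ADD r3, r3, #11: r3=(-8)+11=3
after SUB r3, r3, #11: r3=3-11=-8
after LDR r3, [r6]: r3=M[120]=2
after SUB r3, r3, #20: r3=2-20=-18
after ADD r6, r6, #4: r6=120+4=124
after ADD r7, r7, #3: r7=20+3=23
CMP r7, #23  (cmp 23,23)
BNE start: not taken
after OR r3, r3, #19: r3=(-18)|19=-1
STR r3, [108] → M[108]=-1
halt.
Total executed instructions: 54.

54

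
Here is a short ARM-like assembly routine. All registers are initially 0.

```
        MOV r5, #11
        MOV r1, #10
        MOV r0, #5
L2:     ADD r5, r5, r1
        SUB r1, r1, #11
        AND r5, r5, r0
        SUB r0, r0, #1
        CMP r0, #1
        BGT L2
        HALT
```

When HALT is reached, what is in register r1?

r5=11
r1=10
r0=5
r5=11+10=21
r1=10-11=-1
r5=21&5=5
r0=5-1=4
CMP r0, #1  (cmp 4,1)
BGT L2: taken
r5=5+(-1)=4
r1=(-1)-11=-12
r5=4&4=4
r0=4-1=3
CMP r0, #1  (cmp 3,1)
BGT L2: taken
r5=4+(-12)=-8
r1=(-12)-11=-23
r5=(-8)&3=0
r0=3-1=2
CMP r0, #1  (cmp 2,1)
BGT L2: taken
r5=0+(-23)=-23
r1=(-23)-11=-34
r5=(-23)&2=0
r0=2-1=1
CMP r0, #1  (cmp 1,1)
BGT L2: not taken
halt.

-34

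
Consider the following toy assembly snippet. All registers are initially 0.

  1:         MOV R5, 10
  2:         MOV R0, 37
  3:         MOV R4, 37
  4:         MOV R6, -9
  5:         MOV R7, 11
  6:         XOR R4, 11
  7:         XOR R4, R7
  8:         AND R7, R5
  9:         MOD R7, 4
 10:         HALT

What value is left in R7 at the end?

2

MOV R5, 10 → R5=10
MOV R0, 37 → R0=37
MOV R4, 37 → R4=37
MOV R6, -9 → R6=-9
MOV R7, 11 → R7=11
XOR R4, 11 → R4=37^11=46
XOR R4, R7 → R4=46^11=37
AND R7, R5 → R7=11&10=10
MOD R7, 4 → R7=10%4=2
halt.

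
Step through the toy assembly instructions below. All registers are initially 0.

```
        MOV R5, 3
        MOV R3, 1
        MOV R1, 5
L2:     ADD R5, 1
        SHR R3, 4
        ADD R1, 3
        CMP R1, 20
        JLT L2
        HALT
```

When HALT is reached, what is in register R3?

0

MOV R5, 3 → R5=3
MOV R3, 1 → R3=1
MOV R1, 5 → R1=5
ADD R5, 1 → R5=3+1=4
SHR R3, 4 → R3=1>>4=0
ADD R1, 3 → R1=5+3=8
CMP R1, 20  (cmp 8,20)
JLT L2: taken
ADD R5, 1 → R5=4+1=5
SHR R3, 4 → R3=0>>4=0
ADD R1, 3 → R1=8+3=11
CMP R1, 20  (cmp 11,20)
JLT L2: taken
ADD R5, 1 → R5=5+1=6
SHR R3, 4 → R3=0>>4=0
ADD R1, 3 → R1=11+3=14
CMP R1, 20  (cmp 14,20)
JLT L2: taken
ADD R5, 1 → R5=6+1=7
SHR R3, 4 → R3=0>>4=0
ADD R1, 3 → R1=14+3=17
CMP R1, 20  (cmp 17,20)
JLT L2: taken
ADD R5, 1 → R5=7+1=8
SHR R3, 4 → R3=0>>4=0
ADD R1, 3 → R1=17+3=20
CMP R1, 20  (cmp 20,20)
JLT L2: not taken
halt.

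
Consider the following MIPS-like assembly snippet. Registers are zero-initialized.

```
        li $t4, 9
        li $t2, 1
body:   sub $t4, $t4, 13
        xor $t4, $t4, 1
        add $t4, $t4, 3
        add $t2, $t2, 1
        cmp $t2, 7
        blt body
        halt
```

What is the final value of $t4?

-51

$t4=9
$t2=1
$t4=9-13=-4
$t4=(-4)^1=-3
$t4=(-3)+3=0
$t2=1+1=2
cmp $t2, 7  (cmp 2,7)
blt body: taken
$t4=0-13=-13
$t4=(-13)^1=-14
$t4=(-14)+3=-11
$t2=2+1=3
cmp $t2, 7  (cmp 3,7)
blt body: taken
$t4=(-11)-13=-24
$t4=(-24)^1=-23
$t4=(-23)+3=-20
$t2=3+1=4
cmp $t2, 7  (cmp 4,7)
blt body: taken
$t4=(-20)-13=-33
$t4=(-33)^1=-34
$t4=(-34)+3=-31
$t2=4+1=5
cmp $t2, 7  (cmp 5,7)
blt body: taken
$t4=(-31)-13=-44
$t4=(-44)^1=-43
$t4=(-43)+3=-40
$t2=5+1=6
cmp $t2, 7  (cmp 6,7)
blt body: taken
$t4=(-40)-13=-53
$t4=(-53)^1=-54
$t4=(-54)+3=-51
$t2=6+1=7
cmp $t2, 7  (cmp 7,7)
blt body: not taken
halt.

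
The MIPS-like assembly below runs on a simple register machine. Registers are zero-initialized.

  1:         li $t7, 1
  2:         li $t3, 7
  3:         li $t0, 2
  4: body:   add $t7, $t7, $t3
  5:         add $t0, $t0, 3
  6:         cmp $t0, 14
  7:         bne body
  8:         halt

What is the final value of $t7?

29

li $t7, 1 → $t7=1
li $t3, 7 → $t3=7
li $t0, 2 → $t0=2
add $t7, $t7, $t3 → $t7=1+7=8
add $t0, $t0, 3 → $t0=2+3=5
cmp $t0, 14  (cmp 5,14)
bne body: taken
add $t7, $t7, $t3 → $t7=8+7=15
add $t0, $t0, 3 → $t0=5+3=8
cmp $t0, 14  (cmp 8,14)
bne body: taken
add $t7, $t7, $t3 → $t7=15+7=22
add $t0, $t0, 3 → $t0=8+3=11
cmp $t0, 14  (cmp 11,14)
bne body: taken
add $t7, $t7, $t3 → $t7=22+7=29
add $t0, $t0, 3 → $t0=11+3=14
cmp $t0, 14  (cmp 14,14)
bne body: not taken
halt.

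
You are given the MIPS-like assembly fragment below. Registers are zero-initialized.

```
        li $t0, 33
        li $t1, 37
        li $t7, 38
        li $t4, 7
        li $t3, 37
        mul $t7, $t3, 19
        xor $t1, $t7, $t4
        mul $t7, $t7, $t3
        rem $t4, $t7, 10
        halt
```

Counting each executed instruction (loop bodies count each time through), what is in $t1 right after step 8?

696

after li $t0, 33: $t0=33
after li $t1, 37: $t1=37
after li $t7, 38: $t7=38
after li $t4, 7: $t4=7
after li $t3, 37: $t3=37
after mul $t7, $t3, 19: $t7=37*19=703
after xor $t1, $t7, $t4: $t1=703^7=696
after mul $t7, $t7, $t3: $t7=703*37=26011
After step 8: $t1 = 696.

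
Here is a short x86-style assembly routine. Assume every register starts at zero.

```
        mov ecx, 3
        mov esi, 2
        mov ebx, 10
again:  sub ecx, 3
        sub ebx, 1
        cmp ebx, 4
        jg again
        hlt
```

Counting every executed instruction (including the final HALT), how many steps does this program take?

after mov ecx, 3: ecx=3
after mov esi, 2: esi=2
after mov ebx, 10: ebx=10
after sub ecx, 3: ecx=3-3=0
after sub ebx, 1: ebx=10-1=9
cmp ebx, 4  (cmp 9,4)
jg again: taken
after sub ecx, 3: ecx=0-3=-3
after sub ebx, 1: ebx=9-1=8
cmp ebx, 4  (cmp 8,4)
jg again: taken
after sub ecx, 3: ecx=(-3)-3=-6
after sub ebx, 1: ebx=8-1=7
cmp ebx, 4  (cmp 7,4)
jg again: taken
after sub ecx, 3: ecx=(-6)-3=-9
after sub ebx, 1: ebx=7-1=6
cmp ebx, 4  (cmp 6,4)
jg again: taken
after sub ecx, 3: ecx=(-9)-3=-12
after sub ebx, 1: ebx=6-1=5
cmp ebx, 4  (cmp 5,4)
jg again: taken
after sub ecx, 3: ecx=(-12)-3=-15
after sub ebx, 1: ebx=5-1=4
cmp ebx, 4  (cmp 4,4)
jg again: not taken
halt.
Total executed instructions: 28.

28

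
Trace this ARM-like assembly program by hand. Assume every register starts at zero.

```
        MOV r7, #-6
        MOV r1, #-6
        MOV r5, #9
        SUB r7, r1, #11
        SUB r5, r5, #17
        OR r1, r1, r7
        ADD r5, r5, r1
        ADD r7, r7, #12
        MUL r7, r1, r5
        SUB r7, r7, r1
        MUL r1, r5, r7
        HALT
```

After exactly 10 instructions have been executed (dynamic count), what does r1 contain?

-1

MOV r7, #-6 → r7=-6
MOV r1, #-6 → r1=-6
MOV r5, #9 → r5=9
SUB r7, r1, #11 → r7=(-6)-11=-17
SUB r5, r5, #17 → r5=9-17=-8
OR r1, r1, r7 → r1=(-6)|(-17)=-1
ADD r5, r5, r1 → r5=(-8)+(-1)=-9
ADD r7, r7, #12 → r7=(-17)+12=-5
MUL r7, r1, r5 → r7=(-1)*(-9)=9
SUB r7, r7, r1 → r7=9-(-1)=10
After step 10: r1 = -1.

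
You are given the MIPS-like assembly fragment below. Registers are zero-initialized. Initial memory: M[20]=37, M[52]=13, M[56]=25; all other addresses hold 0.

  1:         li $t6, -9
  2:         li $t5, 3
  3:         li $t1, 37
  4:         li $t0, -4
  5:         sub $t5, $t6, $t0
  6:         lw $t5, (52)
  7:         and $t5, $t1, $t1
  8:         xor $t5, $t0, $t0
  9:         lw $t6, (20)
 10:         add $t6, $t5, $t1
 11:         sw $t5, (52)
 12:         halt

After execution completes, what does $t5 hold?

after li $t6, -9: $t6=-9
after li $t5, 3: $t5=3
after li $t1, 37: $t1=37
after li $t0, -4: $t0=-4
after sub $t5, $t6, $t0: $t5=(-9)-(-4)=-5
after lw $t5, (52): $t5=M[52]=13
after and $t5, $t1, $t1: $t5=37&37=37
after xor $t5, $t0, $t0: $t5=(-4)^(-4)=0
after lw $t6, (20): $t6=M[20]=37
after add $t6, $t5, $t1: $t6=0+37=37
sw $t5, (52) → M[52]=0
halt.

0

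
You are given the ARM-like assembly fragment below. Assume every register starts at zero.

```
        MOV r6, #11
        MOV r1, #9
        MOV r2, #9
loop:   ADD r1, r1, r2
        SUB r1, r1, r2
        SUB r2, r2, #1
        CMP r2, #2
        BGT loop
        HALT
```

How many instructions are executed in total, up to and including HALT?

r6=11
r1=9
r2=9
r1=9+9=18
r1=18-9=9
r2=9-1=8
CMP r2, #2  (cmp 8,2)
BGT loop: taken
r1=9+8=17
r1=17-8=9
r2=8-1=7
CMP r2, #2  (cmp 7,2)
BGT loop: taken
r1=9+7=16
r1=16-7=9
r2=7-1=6
CMP r2, #2  (cmp 6,2)
BGT loop: taken
r1=9+6=15
r1=15-6=9
r2=6-1=5
CMP r2, #2  (cmp 5,2)
BGT loop: taken
r1=9+5=14
r1=14-5=9
r2=5-1=4
CMP r2, #2  (cmp 4,2)
BGT loop: taken
r1=9+4=13
r1=13-4=9
r2=4-1=3
CMP r2, #2  (cmp 3,2)
BGT loop: taken
r1=9+3=12
r1=12-3=9
r2=3-1=2
CMP r2, #2  (cmp 2,2)
BGT loop: not taken
halt.
Total executed instructions: 39.

39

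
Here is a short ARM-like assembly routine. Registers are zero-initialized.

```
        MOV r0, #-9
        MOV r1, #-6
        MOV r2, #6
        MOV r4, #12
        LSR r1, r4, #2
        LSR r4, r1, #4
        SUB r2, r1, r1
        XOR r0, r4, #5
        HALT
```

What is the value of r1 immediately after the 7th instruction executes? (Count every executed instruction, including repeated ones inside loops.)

after MOV r0, #-9: r0=-9
after MOV r1, #-6: r1=-6
after MOV r2, #6: r2=6
after MOV r4, #12: r4=12
after LSR r1, r4, #2: r1=12>>2=3
after LSR r4, r1, #4: r4=3>>4=0
after SUB r2, r1, r1: r2=3-3=0
After step 7: r1 = 3.

3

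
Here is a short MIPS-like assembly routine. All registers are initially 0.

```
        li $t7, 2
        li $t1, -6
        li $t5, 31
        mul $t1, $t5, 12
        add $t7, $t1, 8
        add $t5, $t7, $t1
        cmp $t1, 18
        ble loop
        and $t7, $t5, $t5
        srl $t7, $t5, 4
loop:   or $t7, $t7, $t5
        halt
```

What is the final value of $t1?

$t7=2
$t1=-6
$t5=31
$t1=31*12=372
$t7=372+8=380
$t5=380+372=752
cmp $t1, 18  (cmp 372,18)
ble loop: not taken
$t7=752&752=752
$t7=752>>4=47
$t7=47|752=767
halt.

372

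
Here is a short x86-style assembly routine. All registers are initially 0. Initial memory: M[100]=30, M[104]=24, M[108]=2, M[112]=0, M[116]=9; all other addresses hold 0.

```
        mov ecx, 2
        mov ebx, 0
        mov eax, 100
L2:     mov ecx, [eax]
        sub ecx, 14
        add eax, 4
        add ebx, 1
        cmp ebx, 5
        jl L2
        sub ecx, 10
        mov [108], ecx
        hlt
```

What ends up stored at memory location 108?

mov ecx, 2 → ecx=2
mov ebx, 0 → ebx=0
mov eax, 100 → eax=100
mov ecx, [eax] → ecx=M[100]=30
sub ecx, 14 → ecx=30-14=16
add eax, 4 → eax=100+4=104
add ebx, 1 → ebx=0+1=1
cmp ebx, 5  (cmp 1,5)
jl L2: taken
mov ecx, [eax] → ecx=M[104]=24
sub ecx, 14 → ecx=24-14=10
add eax, 4 → eax=104+4=108
add ebx, 1 → ebx=1+1=2
cmp ebx, 5  (cmp 2,5)
jl L2: taken
mov ecx, [eax] → ecx=M[108]=2
sub ecx, 14 → ecx=2-14=-12
add eax, 4 → eax=108+4=112
add ebx, 1 → ebx=2+1=3
cmp ebx, 5  (cmp 3,5)
jl L2: taken
mov ecx, [eax] → ecx=M[112]=0
sub ecx, 14 → ecx=0-14=-14
add eax, 4 → eax=112+4=116
add ebx, 1 → ebx=3+1=4
cmp ebx, 5  (cmp 4,5)
jl L2: taken
mov ecx, [eax] → ecx=M[116]=9
sub ecx, 14 → ecx=9-14=-5
add eax, 4 → eax=116+4=120
add ebx, 1 → ebx=4+1=5
cmp ebx, 5  (cmp 5,5)
jl L2: not taken
sub ecx, 10 → ecx=(-5)-10=-15
mov [108], ecx → M[108]=-15
halt.

-15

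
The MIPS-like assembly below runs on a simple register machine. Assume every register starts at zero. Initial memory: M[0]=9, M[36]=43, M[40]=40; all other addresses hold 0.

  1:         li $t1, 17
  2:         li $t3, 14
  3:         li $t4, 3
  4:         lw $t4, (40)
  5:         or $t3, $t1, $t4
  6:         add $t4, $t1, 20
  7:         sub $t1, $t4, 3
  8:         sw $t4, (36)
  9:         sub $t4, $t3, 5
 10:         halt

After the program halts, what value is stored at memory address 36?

$t1=17
$t3=14
$t4=3
$t4=M[40]=40
$t3=17|40=57
$t4=17+20=37
$t1=37-3=34
sw $t4, (36) → M[36]=37
$t4=57-5=52
halt.

37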